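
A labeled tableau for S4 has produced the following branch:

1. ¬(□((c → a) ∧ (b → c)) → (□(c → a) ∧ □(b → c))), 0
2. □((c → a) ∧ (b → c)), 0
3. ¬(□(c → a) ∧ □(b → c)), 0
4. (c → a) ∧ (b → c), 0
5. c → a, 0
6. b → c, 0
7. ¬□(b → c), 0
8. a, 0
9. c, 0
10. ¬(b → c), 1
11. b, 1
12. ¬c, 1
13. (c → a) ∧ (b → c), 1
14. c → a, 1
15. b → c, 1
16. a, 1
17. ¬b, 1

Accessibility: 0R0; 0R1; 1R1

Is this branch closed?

Yes, closed

Both b and ¬b appear at 1.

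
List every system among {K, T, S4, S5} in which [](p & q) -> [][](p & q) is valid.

S4, S5

S4-tableau for the negation ~([](p & q) -> [][](p & q)):
1. ~([](p & q) -> [][](p & q)), 0
2. [](p & q), 0   [~->-rule on 1]
3. ~[][](p & q), 0   [~->-rule on 1]
4. p & q, 0   [[]-rule on 2 via 0R0]
5. p, 0   [&-rule on 4]
6. q, 0   [&-rule on 4]
7. ~[](p & q), 1   [~[]-rule on 3: fresh world 1, 0R1]
8. p & q, 1   [[]-rule on 2 via 0R1]
9. p, 1   [&-rule on 8]
10. q, 1   [&-rule on 8]
11. ~(p & q), 2   [~[]-rule on 7: fresh world 2, 1R2]
12. p & q, 2   [[]-rule on 2 via 0R2]
13. p, 2   [&-rule on 12]
14. q, 2   [&-rule on 12]
15. ~q, 2   [~&-rule on 11 (branches; this branch)]
Accessibility: 0R0, 0R1, 0R2, 1R1, 1R2, 2R2
Branch closes: q and ~q both at 2.
Every branch closes (one shown): valid in S4, hence also in S5 (every theorem of S4 is a theorem of S5).
T-tableau for the negation ~([](p & q) -> [][](p & q)):
1. ~([](p & q) -> [][](p & q)), 0
2. [](p & q), 0   [~->-rule on 1]
3. ~[][](p & q), 0   [~->-rule on 1]
4. p & q, 0   [[]-rule on 2 via 0R0]
5. p, 0   [&-rule on 4]
6. q, 0   [&-rule on 4]
7. ~[](p & q), 1   [~[]-rule on 3: fresh world 1, 0R1]
8. p & q, 1   [[]-rule on 2 via 0R1]
9. p, 1   [&-rule on 8]
10. q, 1   [&-rule on 8]
11. ~(p & q), 2   [~[]-rule on 7: fresh world 2, 1R2]
12. ~q, 2   [~&-rule on 11 (branches; this branch)]
Accessibility: 0R0, 0R1, 1R1, 1R2, 2R2
Complete open branch: countermodel on a T-frame, so not valid in T, nor in K (the same frame is also a K-frame).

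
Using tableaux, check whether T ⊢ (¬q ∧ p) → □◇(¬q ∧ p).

Invalid (countermodel exists)

Tableau for the negation ¬((¬q ∧ p) → □◇(¬q ∧ p)):
1. ¬((¬q ∧ p) → □◇(¬q ∧ p)), u
2. ¬q ∧ p, u
3. ¬□◇(¬q ∧ p), u
4. ¬q, u
5. p, u
6. ¬◇(¬q ∧ p), v
7. ¬(¬q ∧ p), v
8. ¬p, v
Accessibility: uRu, uRv, vRv
The negation has an open branch (countermodel exists).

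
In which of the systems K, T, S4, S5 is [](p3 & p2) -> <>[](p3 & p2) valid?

K-tableau for the negation ~([](p3 & p2) -> <>[](p3 & p2)):
1. ~([](p3 & p2) -> <>[](p3 & p2)), u
2. [](p3 & p2), u
3. ~<>[](p3 & p2), u
Complete open branch: countermodel on a K-frame, so not valid in K.
T-tableau for the negation ~([](p3 & p2) -> <>[](p3 & p2)):
1. ~([](p3 & p2) -> <>[](p3 & p2)), u
2. [](p3 & p2), u
3. ~<>[](p3 & p2), u
4. p3 & p2, u
5. p3, u
6. p2, u
7. ~[](p3 & p2), u
8. ~(p3 & p2), v
9. p3 & p2, v
10. p3, v
11. p2, v
12. ~[](p3 & p2), v
13. ~p2, v
Accessibility: uRu, uRv, vRv
Branch closes: p2 and ~p2 both at v.
Every branch closes (one shown): valid in T, hence also in S4, S5 (every theorem of T is a theorem of S4 and S5).

T, S4, S5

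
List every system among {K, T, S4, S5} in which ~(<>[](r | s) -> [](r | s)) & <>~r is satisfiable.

K, T, S4

S4-tableau for the formula:
1. ~(<>[](r | s) -> [](r | s)) & <>~r, 0
2. ~(<>[](r | s) -> [](r | s)), 0   [&-rule on 1]
3. <>~r, 0   [&-rule on 1]
4. <>[](r | s), 0   [~->-rule on 2]
5. ~[](r | s), 0   [~->-rule on 2]
6. ~r, 1   [<>-rule on 3: fresh world 1, 0R1]
7. [](r | s), 2   [<>-rule on 4: fresh world 2, 0R2]
8. r | s, 2   [[]-rule on 7 via 2R2]
9. s, 2   [|-rule on 8 (branches; this branch)]
10. ~(r | s), 3   [~[]-rule on 5: fresh world 3, 0R3]
11. ~r, 3   [~|-rule on 10]
12. ~s, 3   [~|-rule on 10]
Accessibility: 0R0, 0R1, 0R2, 0R3, 1R1, 2R2, 3R3
Complete open branch: satisfiable in S4, hence also in K, T (this S4-model is also a K-model and a T-model).
S5-tableau for the formula:
1. ~(<>[](r | s) -> [](r | s)) & <>~r, 0
2. ~(<>[](r | s) -> [](r | s)), 0   [&-rule on 1]
3. <>~r, 0   [&-rule on 1]
4. <>[](r | s), 0   [~->-rule on 2]
5. ~[](r | s), 0   [~->-rule on 2]
6. ~r, 1   [<>-rule on 3: fresh world 1, 0R1]
7. [](r | s), 2   [<>-rule on 4: fresh world 2, 0R2]
8. r | s, 0   [[]-rule on 7 via 2R0]
9. r | s, 1   [[]-rule on 7 via 2R1]
10. r | s, 2   [[]-rule on 7 via 2R2]
11. s, 0   [|-rule on 8 (branches; this branch)]
12. s, 1   [|-rule on 9 (branches; this branch)]
13. s, 2   [|-rule on 10 (branches; this branch)]
14. ~(r | s), 3   [~[]-rule on 5: fresh world 3, 0R3]
15. ~r, 3   [~|-rule on 14]
16. ~s, 3   [~|-rule on 14]
17. r | s, 3   [[]-rule on 7 via 2R3]
18. s, 3   [|-rule on 17 (branches; this branch)]
Accessibility: 0R0, 0R1, 0R2, 0R3, 1R0, 1R1, 1R2, 1R3, 2R0, 2R1, 2R2, 2R3, 3R0, 3R1, 3R2, 3R3
Branch closes: s and ~s both at 3.
Every branch closes (one shown): unsatisfiable in S5.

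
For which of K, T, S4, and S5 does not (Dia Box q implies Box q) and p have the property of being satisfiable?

K, T, S4

S5-tableau for the formula:
1. not (Dia Box q implies Box q) and p, 0
2. not (Dia Box q implies Box q), 0   [and-rule on 1]
3. p, 0   [and-rule on 1]
4. Dia Box q, 0   [neg-implies-rule on 2]
5. not Box q, 0   [neg-implies-rule on 2]
6. Box q, 1   [Dia-rule on 4: fresh world 1, 0R1]
7. q, 0   [Box-rule on 6 via 1R0]
8. q, 1   [Box-rule on 6 via 1R1]
9. not q, 2   [neg-Box-rule on 5: fresh world 2, 0R2]
10. q, 2   [Box-rule on 6 via 1R2]
Accessibility: 0R0, 0R1, 0R2, 1R0, 1R1, 1R2, 2R0, 2R1, 2R2
Branch closes: q and not q both at 2.
Every branch closes (one shown): unsatisfiable in S5.
S4-tableau for the formula:
1. not (Dia Box q implies Box q) and p, 0
2. not (Dia Box q implies Box q), 0   [and-rule on 1]
3. p, 0   [and-rule on 1]
4. Dia Box q, 0   [neg-implies-rule on 2]
5. not Box q, 0   [neg-implies-rule on 2]
6. Box q, 1   [Dia-rule on 4: fresh world 1, 0R1]
7. q, 1   [Box-rule on 6 via 1R1]
8. not q, 2   [neg-Box-rule on 5: fresh world 2, 0R2]
Accessibility: 0R0, 0R1, 0R2, 1R1, 2R2
Complete open branch: satisfiable in S4, hence also in K, T (this S4-model is also a K-model and a T-model).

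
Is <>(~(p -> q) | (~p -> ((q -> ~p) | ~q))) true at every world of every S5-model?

Tableau for the negation ~<>(~(p -> q) | (~p -> ((q -> ~p) | ~q))):
1. ~<>(~(p -> q) | (~p -> ((q -> ~p) | ~q))), w0
2. ~(~(p -> q) | (~p -> ((q -> ~p) | ~q))), w0
3. p -> q, w0
4. ~(~p -> ((q -> ~p) | ~q)), w0
5. ~p, w0
6. ~((q -> ~p) | ~q), w0
7. ~(q -> ~p), w0
8. q, w0
9. p, w0
Accessibility: w0Rw0
Branch closes: p and ~p both at w0.
Every branch of the negation's tableau closes; the branch above is one of them.

Valid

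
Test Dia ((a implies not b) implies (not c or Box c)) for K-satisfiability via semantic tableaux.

1. Dia ((a implies not b) implies (not c or Box c)), w0
2. (a implies not b) implies (not c or Box c), w1   [Dia-rule on 1: fresh world w1, w0Rw1]
3. not c or Box c, w1   [implies-rule on 2 (branches; this branch)]
4. Box c, w1   [or-rule on 3 (branches; this branch)]
Accessibility: w0Rw1

Satisfiable (open branch found)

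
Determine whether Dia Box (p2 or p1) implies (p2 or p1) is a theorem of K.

Tableau for the negation not (Dia Box (p2 or p1) implies (p2 or p1)):
1. not (Dia Box (p2 or p1) implies (p2 or p1)), u
2. Dia Box (p2 or p1), u
3. not (p2 or p1), u
4. not p2, u
5. not p1, u
6. Box (p2 or p1), v
Accessibility: uRv
The negation has an open branch (countermodel exists).

Invalid (countermodel exists)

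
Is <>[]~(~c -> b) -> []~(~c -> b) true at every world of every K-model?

Tableau for the negation ~(<>[]~(~c -> b) -> []~(~c -> b)):
1. ~(<>[]~(~c -> b) -> []~(~c -> b)), w0
2. <>[]~(~c -> b), w0   [~->-rule on 1]
3. ~[]~(~c -> b), w0   [~->-rule on 1]
4. []~(~c -> b), w1   [<>-rule on 2: fresh world w1, w0Rw1]
5. ~c -> b, w2   [~[]-rule on 3: fresh world w2, w0Rw2]
6. b, w2   [->-rule on 5 (branches; this branch)]
Accessibility: w0Rw1, w0Rw2
The negation has an open branch (countermodel exists).

No, not valid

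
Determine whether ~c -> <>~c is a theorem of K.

Invalid (countermodel exists)

Tableau for the negation ~(~c -> <>~c):
1. ~(~c -> <>~c), u
2. ~c, u
3. ~<>~c, u
The negation has an open branch (countermodel exists).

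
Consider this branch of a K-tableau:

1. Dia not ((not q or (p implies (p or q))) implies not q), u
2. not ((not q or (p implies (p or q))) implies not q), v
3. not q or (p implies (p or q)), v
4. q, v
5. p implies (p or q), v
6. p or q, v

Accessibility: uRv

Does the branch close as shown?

No world carries both an atom and its negation.

Not closed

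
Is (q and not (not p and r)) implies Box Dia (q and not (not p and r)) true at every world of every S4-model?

Tableau for the negation not ((q and not (not p and r)) implies Box Dia (q and not (not p and r))):
1. not ((q and not (not p and r)) implies Box Dia (q and not (not p and r))), u
2. q and not (not p and r), u
3. not Box Dia (q and not (not p and r)), u
4. q, u
5. not (not p and r), u
6. not r, u
7. not Dia (q and not (not p and r)), v
8. not (q and not (not p and r)), v
9. not p and r, v
10. not p, v
11. r, v
Accessibility: uRu, uRv, vRv
The negation has an open branch (countermodel exists).

Invalid (countermodel exists)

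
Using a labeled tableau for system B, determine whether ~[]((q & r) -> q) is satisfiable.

1. ~[]((q & r) -> q), w0
2. ~((q & r) -> q), w1
3. q & r, w1
4. ~q, w1
5. q, w1
6. r, w1
Accessibility: w0Rw0, w0Rw1, w1Rw0, w1Rw1
Branch closes: q and ~q both at w1.
(One branch shown.) All branches close.

Unsatisfiable (every branch closes)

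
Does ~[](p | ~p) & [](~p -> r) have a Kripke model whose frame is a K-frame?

Unsatisfiable (every branch closes)

1. ~[](p | ~p) & [](~p -> r), u
2. ~[](p | ~p), u
3. [](~p -> r), u
4. ~(p | ~p), v
5. ~p, v
6. p, v
Accessibility: uRv
Branch closes: p and ~p both at v.
(One branch shown.) All branches close.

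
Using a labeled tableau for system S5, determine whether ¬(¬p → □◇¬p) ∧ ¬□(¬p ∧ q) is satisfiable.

No, unsatisfiable

1. ¬(¬p → □◇¬p) ∧ ¬□(¬p ∧ q), w0
2. ¬(¬p → □◇¬p), w0
3. ¬□(¬p ∧ q), w0
4. ¬p, w0
5. ¬□◇¬p, w0
6. ¬(¬p ∧ q), w1
7. ¬q, w1
8. ¬◇¬p, w2
9. p, w0
Accessibility: w0Rw0, w0Rw1, w0Rw2, w1Rw0, w1Rw1, w1Rw2, w2Rw0, w2Rw1, w2Rw2
Branch closes: p and ¬p both at w0.
Every branch closes; the branch above is one of them.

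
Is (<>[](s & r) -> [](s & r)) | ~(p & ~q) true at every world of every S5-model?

Tableau for the negation ~((<>[](s & r) -> [](s & r)) | ~(p & ~q)):
1. ~((<>[](s & r) -> [](s & r)) | ~(p & ~q)), w0
2. ~(<>[](s & r) -> [](s & r)), w0
3. p & ~q, w0
4. <>[](s & r), w0
5. ~[](s & r), w0
6. p, w0
7. ~q, w0
8. [](s & r), w1
9. s & r, w0
10. s, w0
11. r, w0
12. s & r, w1
13. s, w1
14. r, w1
15. ~(s & r), w2
16. s & r, w2
17. s, w2
18. r, w2
19. ~r, w2
Accessibility: w0Rw0, w0Rw1, w0Rw2, w1Rw0, w1Rw1, w1Rw2, w2Rw0, w2Rw1, w2Rw2
Branch closes: r and ~r both at w2.
Every branch of the negation's tableau closes; the branch above is one of them.

Yes, valid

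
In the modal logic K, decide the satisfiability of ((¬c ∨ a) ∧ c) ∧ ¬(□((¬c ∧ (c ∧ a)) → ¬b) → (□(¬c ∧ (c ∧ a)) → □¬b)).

Unsatisfiable

1. ((¬c ∨ a) ∧ c) ∧ ¬(□((¬c ∧ (c ∧ a)) → ¬b) → (□(¬c ∧ (c ∧ a)) → □¬b)), 0
2. (¬c ∨ a) ∧ c, 0   [∧-rule on 1]
3. ¬(□((¬c ∧ (c ∧ a)) → ¬b) → (□(¬c ∧ (c ∧ a)) → □¬b)), 0   [∧-rule on 1]
4. ¬c ∨ a, 0   [∧-rule on 2]
5. c, 0   [∧-rule on 2]
6. □((¬c ∧ (c ∧ a)) → ¬b), 0   [¬→-rule on 3]
7. ¬(□(¬c ∧ (c ∧ a)) → □¬b), 0   [¬→-rule on 3]
8. □(¬c ∧ (c ∧ a)), 0   [¬→-rule on 7]
9. ¬□¬b, 0   [¬→-rule on 7]
10. a, 0   [∨-rule on 4 (branches; this branch)]
11. b, 1   [¬□-rule on 9: fresh world 1, 0R1]
12. (¬c ∧ (c ∧ a)) → ¬b, 1   [□-rule on 6 via 0R1]
13. ¬c ∧ (c ∧ a), 1   [□-rule on 8 via 0R1]
14. ¬c, 1   [∧-rule on 13]
15. c ∧ a, 1   [∧-rule on 13]
16. c, 1   [∧-rule on 15]
17. a, 1   [∧-rule on 15]
Accessibility: 0R1
Branch closes: c and ¬c both at 1.
(One branch shown.) All branches close.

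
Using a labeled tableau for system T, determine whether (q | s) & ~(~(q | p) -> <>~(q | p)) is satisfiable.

Unsatisfiable (every branch closes)

1. (q | s) & ~(~(q | p) -> <>~(q | p)), u
2. q | s, u   [&-rule on 1]
3. ~(~(q | p) -> <>~(q | p)), u   [&-rule on 1]
4. ~(q | p), u   [~->-rule on 3]
5. ~<>~(q | p), u   [~->-rule on 3]
6. ~q, u   [~|-rule on 4]
7. ~p, u   [~|-rule on 4]
8. q | p, u   [~<>-rule on 5 via uRu]
9. s, u   [|-rule on 2 (branches; this branch)]
10. p, u   [|-rule on 8 (branches; this branch)]
Accessibility: uRu
Branch closes: p and ~p both at u.
All branches of the tableau close; one closing branch shown above.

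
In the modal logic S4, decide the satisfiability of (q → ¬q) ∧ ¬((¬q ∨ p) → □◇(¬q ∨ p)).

1. (q → ¬q) ∧ ¬((¬q ∨ p) → □◇(¬q ∨ p)), w0
2. q → ¬q, w0
3. ¬((¬q ∨ p) → □◇(¬q ∨ p)), w0
4. ¬q ∨ p, w0
5. ¬□◇(¬q ∨ p), w0
6. ¬q, w0
7. p, w0
8. ¬◇(¬q ∨ p), w1
9. ¬(¬q ∨ p), w1
10. q, w1
11. ¬p, w1
Accessibility: w0Rw0, w0Rw1, w1Rw1

Satisfiable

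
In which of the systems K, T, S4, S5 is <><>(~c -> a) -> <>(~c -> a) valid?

S4-tableau for the negation ~(<><>(~c -> a) -> <>(~c -> a)):
1. ~(<><>(~c -> a) -> <>(~c -> a)), u
2. <><>(~c -> a), u
3. ~<>(~c -> a), u
4. ~(~c -> a), u
5. ~c, u
6. ~a, u
7. <>(~c -> a), v
8. ~(~c -> a), v
9. ~c, v
10. ~a, v
11. ~c -> a, w
12. ~(~c -> a), w
13. ~c, w
14. ~a, w
15. a, w
Accessibility: uRu, uRv, uRw, vRv, vRw, wRw
Branch closes: a and ~a both at w.
Every branch closes (one shown): valid in S4, hence also in S5 (every theorem of S4 is a theorem of S5).
T-tableau for the negation ~(<><>(~c -> a) -> <>(~c -> a)):
1. ~(<><>(~c -> a) -> <>(~c -> a)), u
2. <><>(~c -> a), u
3. ~<>(~c -> a), u
4. ~(~c -> a), u
5. ~c, u
6. ~a, u
7. <>(~c -> a), v
8. ~(~c -> a), v
9. ~c, v
10. ~a, v
11. ~c -> a, w
12. a, w
Accessibility: uRu, uRv, vRv, vRw, wRw
Complete open branch: countermodel on a T-frame, so not valid in T, nor in K (the same frame is also a K-frame).

S4, S5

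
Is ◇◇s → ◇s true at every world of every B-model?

Tableau for the negation ¬(◇◇s → ◇s):
1. ¬(◇◇s → ◇s), 0
2. ◇◇s, 0   [¬→-rule on 1]
3. ¬◇s, 0   [¬→-rule on 1]
4. ¬s, 0   [¬◇-rule on 3 via 0R0]
5. ◇s, 1   [◇-rule on 2: fresh world 1, 0R1]
6. ¬s, 1   [¬◇-rule on 3 via 0R1]
7. s, 2   [◇-rule on 5: fresh world 2, 1R2]
Accessibility: 0R0, 0R1, 1R0, 1R1, 1R2, 2R1, 2R2
The negation has an open branch (countermodel exists).

Invalid (countermodel exists)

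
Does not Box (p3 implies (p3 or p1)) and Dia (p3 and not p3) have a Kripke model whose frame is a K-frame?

1. not Box (p3 implies (p3 or p1)) and Dia (p3 and not p3), 0
2. not Box (p3 implies (p3 or p1)), 0   [and-rule on 1]
3. Dia (p3 and not p3), 0   [and-rule on 1]
4. not (p3 implies (p3 or p1)), 1   [neg-Box-rule on 2: fresh world 1, 0R1]
5. p3, 1   [neg-implies-rule on 4]
6. not (p3 or p1), 1   [neg-implies-rule on 4]
7. not p3, 1   [neg-or-rule on 6]
8. not p1, 1   [neg-or-rule on 6]
Accessibility: 0R1
Branch closes: p3 and not p3 both at 1.
All branches of the tableau close; one closing branch shown above.

No, unsatisfiable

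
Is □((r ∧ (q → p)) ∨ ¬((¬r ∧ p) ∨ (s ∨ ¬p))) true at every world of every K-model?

Tableau for the negation ¬□((r ∧ (q → p)) ∨ ¬((¬r ∧ p) ∨ (s ∨ ¬p))):
1. ¬□((r ∧ (q → p)) ∨ ¬((¬r ∧ p) ∨ (s ∨ ¬p))), 0
2. ¬((r ∧ (q → p)) ∨ ¬((¬r ∧ p) ∨ (s ∨ ¬p))), 1
3. ¬(r ∧ (q → p)), 1
4. (¬r ∧ p) ∨ (s ∨ ¬p), 1
5. ¬(q → p), 1
6. q, 1
7. ¬p, 1
8. s ∨ ¬p, 1
Accessibility: 0R1
The negation has an open branch (countermodel exists).

Not valid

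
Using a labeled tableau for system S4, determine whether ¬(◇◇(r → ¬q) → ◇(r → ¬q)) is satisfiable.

No, unsatisfiable

1. ¬(◇◇(r → ¬q) → ◇(r → ¬q)), w0
2. ◇◇(r → ¬q), w0
3. ¬◇(r → ¬q), w0
4. ¬(r → ¬q), w0
5. r, w0
6. q, w0
7. ◇(r → ¬q), w1
8. ¬(r → ¬q), w1
9. r, w1
10. q, w1
11. r → ¬q, w2
12. ¬(r → ¬q), w2
13. r, w2
14. q, w2
15. ¬q, w2
Accessibility: w0Rw0, w0Rw1, w0Rw2, w1Rw1, w1Rw2, w2Rw2
Branch closes: q and ¬q both at w2.
Every branch closes; the branch above is one of them.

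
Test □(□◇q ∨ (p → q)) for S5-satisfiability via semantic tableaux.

1. □(□◇q ∨ (p → q)), 0
2. □◇q ∨ (p → q), 0   [□-rule on 1 via 0R0]
3. p → q, 0   [∨-rule on 2 (branches; this branch)]
4. q, 0   [→-rule on 3 (branches; this branch)]
Accessibility: 0R0

Yes, satisfiable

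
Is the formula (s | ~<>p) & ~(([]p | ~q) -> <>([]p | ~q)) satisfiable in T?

1. (s | ~<>p) & ~(([]p | ~q) -> <>([]p | ~q)), w0
2. s | ~<>p, w0
3. ~(([]p | ~q) -> <>([]p | ~q)), w0
4. []p | ~q, w0
5. ~<>([]p | ~q), w0
6. ~([]p | ~q), w0
7. ~[]p, w0
8. q, w0
9. s, w0
10. []p, w0
11. p, w0
12. ~p, w1
13. ~([]p | ~q), w1
14. ~[]p, w1
15. q, w1
16. p, w1
Accessibility: w0Rw0, w0Rw1, w1Rw1
Branch closes: p and ~p both at w1.
Every branch closes; the branch above is one of them.

Unsatisfiable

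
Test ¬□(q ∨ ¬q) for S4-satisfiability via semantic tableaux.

No, unsatisfiable

1. ¬□(q ∨ ¬q), u
2. ¬(q ∨ ¬q), v
3. ¬q, v
4. q, v
Accessibility: uRu, uRv, vRv
Branch closes: q and ¬q both at v.
Every branch closes; the branch above is one of them.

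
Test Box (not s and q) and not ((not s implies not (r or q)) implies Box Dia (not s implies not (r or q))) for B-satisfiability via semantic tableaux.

1. Box (not s and q) and not ((not s implies not (r or q)) implies Box Dia (not s implies not (r or q))), u
2. Box (not s and q), u
3. not ((not s implies not (r or q)) implies Box Dia (not s implies not (r or q))), u
4. not s implies not (r or q), u
5. not Box Dia (not s implies not (r or q)), u
6. not s and q, u
7. not s, u
8. q, u
9. not (r or q), u
10. not r, u
11. not q, u
Accessibility: uRu
Branch closes: q and not q both at u.
All branches of the tableau close; one closing branch shown above.

No, unsatisfiable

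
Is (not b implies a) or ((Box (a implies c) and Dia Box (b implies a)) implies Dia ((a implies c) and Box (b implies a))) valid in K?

Tableau for the negation not ((not b implies a) or ((Box (a implies c) and Dia Box (b implies a)) implies Dia ((a implies c) and Box (b implies a)))):
1. not ((not b implies a) or ((Box (a implies c) and Dia Box (b implies a)) implies Dia ((a implies c) and Box (b implies a)))), 0
2. not (not b implies a), 0
3. not ((Box (a implies c) and Dia Box (b implies a)) implies Dia ((a implies c) and Box (b implies a))), 0
4. not b, 0
5. not a, 0
6. Box (a implies c) and Dia Box (b implies a), 0
7. not Dia ((a implies c) and Box (b implies a)), 0
8. Box (a implies c), 0
9. Dia Box (b implies a), 0
10. Box (b implies a), 1
11. not ((a implies c) and Box (b implies a)), 1
12. a implies c, 1
13. not Box (b implies a), 1
14. c, 1
15. not (b implies a), 2
16. b, 2
17. not a, 2
18. b implies a, 2
19. a, 2
Accessibility: 0R1, 1R2
Branch closes: a and not a both at 2.
All branches of the negation close; one closing branch shown above.

Valid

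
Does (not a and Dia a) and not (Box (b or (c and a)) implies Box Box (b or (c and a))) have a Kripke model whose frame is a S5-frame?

Unsatisfiable (every branch closes)

1. (not a and Dia a) and not (Box (b or (c and a)) implies Box Box (b or (c and a))), u
2. not a and Dia a, u
3. not (Box (b or (c and a)) implies Box Box (b or (c and a))), u
4. not a, u
5. Dia a, u
6. Box (b or (c and a)), u
7. not Box Box (b or (c and a)), u
8. b or (c and a), u
9. b, u
10. a, v
11. b or (c and a), v
12. c and a, v
13. c, v
14. not Box (b or (c and a)), w
15. b or (c and a), w
16. c and a, w
17. c, w
18. a, w
19. not (b or (c and a)), x
20. not b, x
21. not (c and a), x
22. b or (c and a), x
23. not a, x
24. c and a, x
25. c, x
26. a, x
Accessibility: uRu, uRv, uRw, uRx, vRu, vRv, vRw, vRx, wRu, wRv, wRw, wRx, xRu, xRv, xRw, xRx
Branch closes: a and not a both at x.
Every branch closes; the branch above is one of them.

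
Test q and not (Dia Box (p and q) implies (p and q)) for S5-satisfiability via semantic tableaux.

Unsatisfiable

1. q and not (Dia Box (p and q) implies (p and q)), u
2. q, u   [and-rule on 1]
3. not (Dia Box (p and q) implies (p and q)), u   [and-rule on 1]
4. Dia Box (p and q), u   [neg-implies-rule on 3]
5. not (p and q), u   [neg-implies-rule on 3]
6. not p, u   [neg-and-rule on 5 (branches; this branch)]
7. Box (p and q), v   [Dia-rule on 4: fresh world v, uRv]
8. p and q, u   [Box-rule on 7 via vRu]
9. p, u   [and-rule on 8]
Accessibility: uRu, uRv, vRu, vRv
Branch closes: p and not p both at u.
All branches of the tableau close; one closing branch shown above.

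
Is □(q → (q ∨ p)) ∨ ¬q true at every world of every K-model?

Tableau for the negation ¬(□(q → (q ∨ p)) ∨ ¬q):
1. ¬(□(q → (q ∨ p)) ∨ ¬q), u
2. ¬□(q → (q ∨ p)), u
3. q, u
4. ¬(q → (q ∨ p)), v
5. q, v
6. ¬(q ∨ p), v
7. ¬q, v
8. ¬p, v
Accessibility: uRv
Branch closes: q and ¬q both at v.
All branches of the negation close; one closing branch shown above.

Valid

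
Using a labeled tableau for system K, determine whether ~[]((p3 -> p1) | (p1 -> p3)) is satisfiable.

1. ~[]((p3 -> p1) | (p1 -> p3)), u
2. ~((p3 -> p1) | (p1 -> p3)), v
3. ~(p3 -> p1), v
4. ~(p1 -> p3), v
5. p3, v
6. ~p1, v
7. p1, v
8. ~p3, v
Accessibility: uRv
Branch closes: p1 and ~p1 both at v.
Every branch closes; the branch above is one of them.

Unsatisfiable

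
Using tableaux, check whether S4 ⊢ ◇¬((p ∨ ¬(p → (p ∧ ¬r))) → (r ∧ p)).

Tableau for the negation ¬◇¬((p ∨ ¬(p → (p ∧ ¬r))) → (r ∧ p)):
1. ¬◇¬((p ∨ ¬(p → (p ∧ ¬r))) → (r ∧ p)), 0
2. (p ∨ ¬(p → (p ∧ ¬r))) → (r ∧ p), 0
3. r ∧ p, 0
4. r, 0
5. p, 0
Accessibility: 0R0
The negation has an open branch (countermodel exists).

Invalid (countermodel exists)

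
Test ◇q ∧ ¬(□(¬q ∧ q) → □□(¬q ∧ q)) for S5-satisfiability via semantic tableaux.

1. ◇q ∧ ¬(□(¬q ∧ q) → □□(¬q ∧ q)), u
2. ◇q, u   [∧-rule on 1]
3. ¬(□(¬q ∧ q) → □□(¬q ∧ q)), u   [∧-rule on 1]
4. □(¬q ∧ q), u   [¬→-rule on 3]
5. ¬□□(¬q ∧ q), u   [¬→-rule on 3]
6. ¬q ∧ q, u   [□-rule on 4 via uRu]
7. ¬q, u   [∧-rule on 6]
8. q, u   [∧-rule on 6]
Accessibility: uRu
Branch closes: q and ¬q both at u.
(One branch shown.) All branches close.

No, unsatisfiable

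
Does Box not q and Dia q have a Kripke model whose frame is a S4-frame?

1. Box not q and Dia q, 0
2. Box not q, 0
3. Dia q, 0
4. not q, 0
5. q, 1
6. not q, 1
Accessibility: 0R0, 0R1, 1R1
Branch closes: q and not q both at 1.
(One branch shown.) All branches close.

No, unsatisfiable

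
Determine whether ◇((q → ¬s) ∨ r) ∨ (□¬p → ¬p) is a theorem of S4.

Valid

Tableau for the negation ¬(◇((q → ¬s) ∨ r) ∨ (□¬p → ¬p)):
1. ¬(◇((q → ¬s) ∨ r) ∨ (□¬p → ¬p)), u
2. ¬◇((q → ¬s) ∨ r), u   [¬∨-rule on 1]
3. ¬(□¬p → ¬p), u   [¬∨-rule on 1]
4. □¬p, u   [¬→-rule on 3]
5. p, u   [¬→-rule on 3]
6. ¬((q → ¬s) ∨ r), u   [¬◇-rule on 2 via uRu]
7. ¬(q → ¬s), u   [¬∨-rule on 6]
8. ¬r, u   [¬∨-rule on 6]
9. q, u   [¬→-rule on 7]
10. s, u   [¬→-rule on 7]
11. ¬p, u   [□-rule on 4 via uRu]
Accessibility: uRu
Branch closes: p and ¬p both at u.
All branches of the negation close; one closing branch shown above.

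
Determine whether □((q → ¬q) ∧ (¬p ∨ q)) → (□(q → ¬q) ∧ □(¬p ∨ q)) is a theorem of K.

Tableau for the negation ¬(□((q → ¬q) ∧ (¬p ∨ q)) → (□(q → ¬q) ∧ □(¬p ∨ q))):
1. ¬(□((q → ¬q) ∧ (¬p ∨ q)) → (□(q → ¬q) ∧ □(¬p ∨ q))), u
2. □((q → ¬q) ∧ (¬p ∨ q)), u
3. ¬(□(q → ¬q) ∧ □(¬p ∨ q)), u
4. ¬□(¬p ∨ q), u
5. ¬(¬p ∨ q), v
6. p, v
7. ¬q, v
8. (q → ¬q) ∧ (¬p ∨ q), v
9. q → ¬q, v
10. ¬p ∨ q, v
11. q, v
Accessibility: uRv
Branch closes: q and ¬q both at v.
Every branch of the negation's tableau closes; the branch above is one of them.

Yes, valid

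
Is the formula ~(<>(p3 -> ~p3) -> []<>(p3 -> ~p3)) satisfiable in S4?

Satisfiable (open branch found)

1. ~(<>(p3 -> ~p3) -> []<>(p3 -> ~p3)), w0
2. <>(p3 -> ~p3), w0   [~->-rule on 1]
3. ~[]<>(p3 -> ~p3), w0   [~->-rule on 1]
4. p3 -> ~p3, w1   [<>-rule on 2: fresh world w1, w0Rw1]
5. ~p3, w1   [->-rule on 4 (branches; this branch)]
6. ~<>(p3 -> ~p3), w2   [~[]-rule on 3: fresh world w2, w0Rw2]
7. ~(p3 -> ~p3), w2   [~<>-rule on 6 via w2Rw2]
8. p3, w2   [~->-rule on 7]
Accessibility: w0Rw0, w0Rw1, w0Rw2, w1Rw1, w2Rw2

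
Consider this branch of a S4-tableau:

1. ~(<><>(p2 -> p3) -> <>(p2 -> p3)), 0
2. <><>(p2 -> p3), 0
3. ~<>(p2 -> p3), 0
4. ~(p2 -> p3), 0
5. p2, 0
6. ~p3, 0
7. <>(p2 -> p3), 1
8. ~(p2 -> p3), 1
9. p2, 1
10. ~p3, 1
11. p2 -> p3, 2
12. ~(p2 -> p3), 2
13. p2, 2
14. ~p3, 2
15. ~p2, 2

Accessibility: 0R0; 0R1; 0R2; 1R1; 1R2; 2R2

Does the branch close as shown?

Both p2 and ~p2 appear at 2.

Yes, closed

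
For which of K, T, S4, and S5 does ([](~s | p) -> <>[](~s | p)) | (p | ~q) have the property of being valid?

T, S4, S5

T-tableau for the negation ~(([](~s | p) -> <>[](~s | p)) | (p | ~q)):
1. ~(([](~s | p) -> <>[](~s | p)) | (p | ~q)), w0
2. ~([](~s | p) -> <>[](~s | p)), w0
3. ~(p | ~q), w0
4. [](~s | p), w0
5. ~<>[](~s | p), w0
6. ~p, w0
7. q, w0
8. ~s | p, w0
9. ~[](~s | p), w0
10. ~s, w0
11. ~(~s | p), w1
12. s, w1
13. ~p, w1
14. ~s | p, w1
15. ~[](~s | p), w1
16. p, w1
Accessibility: w0Rw0, w0Rw1, w1Rw1
Branch closes: p and ~p both at w1.
Every branch closes (one shown): valid in T, hence also in S4, S5 (every theorem of T is a theorem of S4 and S5).
K-tableau for the negation ~(([](~s | p) -> <>[](~s | p)) | (p | ~q)):
1. ~(([](~s | p) -> <>[](~s | p)) | (p | ~q)), w0
2. ~([](~s | p) -> <>[](~s | p)), w0
3. ~(p | ~q), w0
4. [](~s | p), w0
5. ~<>[](~s | p), w0
6. ~p, w0
7. q, w0
Complete open branch: countermodel on a K-frame, so not valid in K.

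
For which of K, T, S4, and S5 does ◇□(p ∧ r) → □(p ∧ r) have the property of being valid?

S5

S4-tableau for the negation ¬(◇□(p ∧ r) → □(p ∧ r)):
1. ¬(◇□(p ∧ r) → □(p ∧ r)), w0
2. ◇□(p ∧ r), w0
3. ¬□(p ∧ r), w0
4. □(p ∧ r), w1
5. p ∧ r, w1
6. p, w1
7. r, w1
8. ¬(p ∧ r), w2
9. ¬r, w2
Accessibility: w0Rw0, w0Rw1, w0Rw2, w1Rw1, w2Rw2
Complete open branch: countermodel on an S4-frame, so not valid in S4, nor in K, T (the same frame is also a K-frame and a T-frame).
S5-tableau for the negation ¬(◇□(p ∧ r) → □(p ∧ r)):
1. ¬(◇□(p ∧ r) → □(p ∧ r)), w0
2. ◇□(p ∧ r), w0
3. ¬□(p ∧ r), w0
4. □(p ∧ r), w1
5. p ∧ r, w0
6. p, w0
7. r, w0
8. p ∧ r, w1
9. p, w1
10. r, w1
11. ¬(p ∧ r), w2
12. p ∧ r, w2
13. p, w2
14. r, w2
15. ¬r, w2
Accessibility: w0Rw0, w0Rw1, w0Rw2, w1Rw0, w1Rw1, w1Rw2, w2Rw0, w2Rw1, w2Rw2
Branch closes: r and ¬r both at w2.
Every branch closes (one shown): valid in S5.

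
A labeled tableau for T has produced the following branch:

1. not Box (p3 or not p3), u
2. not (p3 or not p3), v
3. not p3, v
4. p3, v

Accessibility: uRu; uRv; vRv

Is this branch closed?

Both p3 and not p3 appear at v.

Closed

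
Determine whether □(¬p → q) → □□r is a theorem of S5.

Tableau for the negation ¬(□(¬p → q) → □□r):
1. ¬(□(¬p → q) → □□r), 0
2. □(¬p → q), 0
3. ¬□□r, 0
4. ¬p → q, 0
5. q, 0
6. ¬□r, 1
7. ¬p → q, 1
8. q, 1
9. ¬r, 2
10. ¬p → q, 2
11. q, 2
Accessibility: 0R0, 0R1, 0R2, 1R0, 1R1, 1R2, 2R0, 2R1, 2R2
The negation has an open branch (countermodel exists).

No, not valid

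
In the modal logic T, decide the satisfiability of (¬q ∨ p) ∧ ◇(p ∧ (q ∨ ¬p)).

1. (¬q ∨ p) ∧ ◇(p ∧ (q ∨ ¬p)), u
2. ¬q ∨ p, u
3. ◇(p ∧ (q ∨ ¬p)), u
4. p, u
5. p ∧ (q ∨ ¬p), v
6. p, v
7. q ∨ ¬p, v
8. q, v
Accessibility: uRu, uRv, vRv

Satisfiable (open branch found)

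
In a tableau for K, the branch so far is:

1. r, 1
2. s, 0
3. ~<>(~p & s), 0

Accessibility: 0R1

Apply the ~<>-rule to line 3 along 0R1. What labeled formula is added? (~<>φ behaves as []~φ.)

~(~p & s), 1

~<>φ behaves as []~φ: propagate the negated body to each accessible world.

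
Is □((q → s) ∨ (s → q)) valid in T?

Valid

Tableau for the negation ¬□((q → s) ∨ (s → q)):
1. ¬□((q → s) ∨ (s → q)), u
2. ¬((q → s) ∨ (s → q)), v
3. ¬(q → s), v
4. ¬(s → q), v
5. q, v
6. ¬s, v
7. s, v
8. ¬q, v
Accessibility: uRu, uRv, vRv
Branch closes: s and ¬s both at v.
All branches of the negation close; one closing branch shown above.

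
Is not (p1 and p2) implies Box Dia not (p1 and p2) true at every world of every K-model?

No, not valid

Tableau for the negation not (not (p1 and p2) implies Box Dia not (p1 and p2)):
1. not (not (p1 and p2) implies Box Dia not (p1 and p2)), u
2. not (p1 and p2), u   [neg-implies-rule on 1]
3. not Box Dia not (p1 and p2), u   [neg-implies-rule on 1]
4. not p2, u   [neg-and-rule on 2 (branches; this branch)]
5. not Dia not (p1 and p2), v   [neg-Box-rule on 3: fresh world v, uRv]
Accessibility: uRv
The negation has an open branch (countermodel exists).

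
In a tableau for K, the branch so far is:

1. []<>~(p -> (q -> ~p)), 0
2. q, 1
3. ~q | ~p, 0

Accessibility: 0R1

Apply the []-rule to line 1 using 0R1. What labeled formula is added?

<>~(p -> (q -> ~p)), 1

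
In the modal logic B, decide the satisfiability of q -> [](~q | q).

1. q -> [](~q | q), w0
2. [](~q | q), w0
3. ~q | q, w0
4. q, w0
Accessibility: w0Rw0

Yes, satisfiable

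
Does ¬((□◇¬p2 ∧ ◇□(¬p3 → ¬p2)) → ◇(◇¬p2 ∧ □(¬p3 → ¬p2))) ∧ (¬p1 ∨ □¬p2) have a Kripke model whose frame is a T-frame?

No, unsatisfiable

1. ¬((□◇¬p2 ∧ ◇□(¬p3 → ¬p2)) → ◇(◇¬p2 ∧ □(¬p3 → ¬p2))) ∧ (¬p1 ∨ □¬p2), 0
2. ¬((□◇¬p2 ∧ ◇□(¬p3 → ¬p2)) → ◇(◇¬p2 ∧ □(¬p3 → ¬p2))), 0
3. ¬p1 ∨ □¬p2, 0
4. □◇¬p2 ∧ ◇□(¬p3 → ¬p2), 0
5. ¬◇(◇¬p2 ∧ □(¬p3 → ¬p2)), 0
6. □◇¬p2, 0
7. ◇□(¬p3 → ¬p2), 0
8. ¬(◇¬p2 ∧ □(¬p3 → ¬p2)), 0
9. ◇¬p2, 0
10. ¬p1, 0
11. ¬□(¬p3 → ¬p2), 0
12. □(¬p3 → ¬p2), 1
13. ¬(◇¬p2 ∧ □(¬p3 → ¬p2)), 1
14. ◇¬p2, 1
15. ¬p3 → ¬p2, 1
16. ¬□(¬p3 → ¬p2), 1
17. ¬p2, 1
18. ¬p2, 2
19. ¬(◇¬p2 ∧ □(¬p3 → ¬p2)), 2
20. ◇¬p2, 2
21. ¬□(¬p3 → ¬p2), 2
22. ¬(¬p3 → ¬p2), 3
23. ¬p3, 3
24. p2, 3
25. ¬(◇¬p2 ∧ □(¬p3 → ¬p2)), 3
26. ◇¬p2, 3
27. ¬□(¬p3 → ¬p2), 3
28. ¬p2, 4
29. ¬p3 → ¬p2, 4
30. ¬(¬p3 → ¬p2), 5
31. ¬p3, 5
32. p2, 5
33. ¬p3 → ¬p2, 5
34. ¬p2, 5
Accessibility: 0R0, 0R1, 0R2, 0R3, 1R1, 1R4, 1R5, 2R2, 3R3, 4R4, 5R5
Branch closes: p2 and ¬p2 both at 5.
(One branch shown.) All branches close.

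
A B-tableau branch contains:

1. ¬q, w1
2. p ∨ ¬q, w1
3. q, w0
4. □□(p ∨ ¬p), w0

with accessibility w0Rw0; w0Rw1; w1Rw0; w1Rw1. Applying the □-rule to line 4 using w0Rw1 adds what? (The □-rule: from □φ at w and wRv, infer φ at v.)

□(p ∨ ¬p), w1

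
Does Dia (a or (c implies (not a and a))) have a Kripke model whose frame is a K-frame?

1. Dia (a or (c implies (not a and a))), 0
2. a or (c implies (not a and a)), 1   [Dia-rule on 1: fresh world 1, 0R1]
3. c implies (not a and a), 1   [or-rule on 2 (branches; this branch)]
4. not c, 1   [implies-rule on 3 (branches; this branch)]
Accessibility: 0R1

Yes, satisfiable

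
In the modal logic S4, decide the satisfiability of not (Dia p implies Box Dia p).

1. not (Dia p implies Box Dia p), 0
2. Dia p, 0   [neg-implies-rule on 1]
3. not Box Dia p, 0   [neg-implies-rule on 1]
4. p, 1   [Dia-rule on 2: fresh world 1, 0R1]
5. not Dia p, 2   [neg-Box-rule on 3: fresh world 2, 0R2]
6. not p, 2   [neg-Dia-rule on 5 via 2R2]
Accessibility: 0R0, 0R1, 0R2, 1R1, 2R2

Satisfiable (open branch found)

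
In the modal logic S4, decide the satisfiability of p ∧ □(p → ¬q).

1. p ∧ □(p → ¬q), w0
2. p, w0   [∧-rule on 1]
3. □(p → ¬q), w0   [∧-rule on 1]
4. p → ¬q, w0   [□-rule on 3 via w0Rw0]
5. ¬q, w0   [→-rule on 4 (branches; this branch)]
Accessibility: w0Rw0

Satisfiable (open branch found)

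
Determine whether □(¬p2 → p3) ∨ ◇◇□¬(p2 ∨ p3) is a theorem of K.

No, not valid

Tableau for the negation ¬(□(¬p2 → p3) ∨ ◇◇□¬(p2 ∨ p3)):
1. ¬(□(¬p2 → p3) ∨ ◇◇□¬(p2 ∨ p3)), w0
2. ¬□(¬p2 → p3), w0
3. ¬◇◇□¬(p2 ∨ p3), w0
4. ¬(¬p2 → p3), w1
5. ¬p2, w1
6. ¬p3, w1
7. ¬◇□¬(p2 ∨ p3), w1
Accessibility: w0Rw1
The negation has an open branch (countermodel exists).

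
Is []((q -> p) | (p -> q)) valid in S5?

Tableau for the negation ~[]((q -> p) | (p -> q)):
1. ~[]((q -> p) | (p -> q)), u
2. ~((q -> p) | (p -> q)), v   [~[]-rule on 1: fresh world v, uRv]
3. ~(q -> p), v   [~|-rule on 2]
4. ~(p -> q), v   [~|-rule on 2]
5. q, v   [~->-rule on 3]
6. ~p, v   [~->-rule on 3]
7. p, v   [~->-rule on 4]
8. ~q, v   [~->-rule on 4]
Accessibility: uRu, uRv, vRu, vRv
Branch closes: p and ~p both at v.
All branches of the negation close; one closing branch shown above.

Yes, valid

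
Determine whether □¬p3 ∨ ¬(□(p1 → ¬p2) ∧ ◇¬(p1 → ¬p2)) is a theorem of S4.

Yes, valid

Tableau for the negation ¬(□¬p3 ∨ ¬(□(p1 → ¬p2) ∧ ◇¬(p1 → ¬p2))):
1. ¬(□¬p3 ∨ ¬(□(p1 → ¬p2) ∧ ◇¬(p1 → ¬p2))), w0
2. ¬□¬p3, w0
3. □(p1 → ¬p2) ∧ ◇¬(p1 → ¬p2), w0
4. □(p1 → ¬p2), w0
5. ◇¬(p1 → ¬p2), w0
6. p1 → ¬p2, w0
7. ¬p2, w0
8. p3, w1
9. p1 → ¬p2, w1
10. ¬p2, w1
11. ¬(p1 → ¬p2), w2
12. p1, w2
13. p2, w2
14. p1 → ¬p2, w2
15. ¬p2, w2
Accessibility: w0Rw0, w0Rw1, w0Rw2, w1Rw1, w2Rw2
Branch closes: p2 and ¬p2 both at w2.
All branches of the negation close; one closing branch shown above.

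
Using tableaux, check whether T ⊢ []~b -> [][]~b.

Tableau for the negation ~([]~b -> [][]~b):
1. ~([]~b -> [][]~b), 0
2. []~b, 0   [~->-rule on 1]
3. ~[][]~b, 0   [~->-rule on 1]
4. ~b, 0   [[]-rule on 2 via 0R0]
5. ~[]~b, 1   [~[]-rule on 3: fresh world 1, 0R1]
6. ~b, 1   [[]-rule on 2 via 0R1]
7. b, 2   [~[]-rule on 5: fresh world 2, 1R2]
Accessibility: 0R0, 0R1, 1R1, 1R2, 2R2
The negation has an open branch (countermodel exists).

Not valid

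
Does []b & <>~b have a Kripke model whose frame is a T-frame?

1. []b & <>~b, u
2. []b, u   [&-rule on 1]
3. <>~b, u   [&-rule on 1]
4. b, u   [[]-rule on 2 via uRu]
5. ~b, v   [<>-rule on 3: fresh world v, uRv]
6. b, v   [[]-rule on 2 via uRv]
Accessibility: uRu, uRv, vRv
Branch closes: b and ~b both at v.
(One branch shown.) All branches close.

Unsatisfiable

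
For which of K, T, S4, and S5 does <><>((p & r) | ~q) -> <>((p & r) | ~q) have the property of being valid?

S4, S5

T-tableau for the negation ~(<><>((p & r) | ~q) -> <>((p & r) | ~q)):
1. ~(<><>((p & r) | ~q) -> <>((p & r) | ~q)), 0
2. <><>((p & r) | ~q), 0
3. ~<>((p & r) | ~q), 0
4. ~((p & r) | ~q), 0
5. ~(p & r), 0
6. q, 0
7. ~r, 0
8. <>((p & r) | ~q), 1
9. ~((p & r) | ~q), 1
10. ~(p & r), 1
11. q, 1
12. ~r, 1
13. (p & r) | ~q, 2
14. ~q, 2
Accessibility: 0R0, 0R1, 1R1, 1R2, 2R2
Complete open branch: countermodel on a T-frame, so not valid in T, nor in K (the same frame is also a K-frame).
S4-tableau for the negation ~(<><>((p & r) | ~q) -> <>((p & r) | ~q)):
1. ~(<><>((p & r) | ~q) -> <>((p & r) | ~q)), 0
2. <><>((p & r) | ~q), 0
3. ~<>((p & r) | ~q), 0
4. ~((p & r) | ~q), 0
5. ~(p & r), 0
6. q, 0
7. ~r, 0
8. <>((p & r) | ~q), 1
9. ~((p & r) | ~q), 1
10. ~(p & r), 1
11. q, 1
12. ~r, 1
13. (p & r) | ~q, 2
14. ~((p & r) | ~q), 2
15. ~(p & r), 2
16. q, 2
17. p & r, 2
18. p, 2
19. r, 2
20. ~r, 2
Accessibility: 0R0, 0R1, 0R2, 1R1, 1R2, 2R2
Branch closes: r and ~r both at 2.
Every branch closes (one shown): valid in S4, hence also in S5 (every theorem of S4 is a theorem of S5).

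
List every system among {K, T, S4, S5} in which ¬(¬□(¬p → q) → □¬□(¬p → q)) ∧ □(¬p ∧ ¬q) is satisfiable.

T-tableau for the formula:
1. ¬(¬□(¬p → q) → □¬□(¬p → q)) ∧ □(¬p ∧ ¬q), 0
2. ¬(¬□(¬p → q) → □¬□(¬p → q)), 0
3. □(¬p ∧ ¬q), 0
4. ¬□(¬p → q), 0
5. ¬□¬□(¬p → q), 0
6. ¬p ∧ ¬q, 0
7. ¬p, 0
8. ¬q, 0
9. ¬(¬p → q), 1
10. ¬p, 1
11. ¬q, 1
12. ¬p ∧ ¬q, 1
13. □(¬p → q), 2
14. ¬p ∧ ¬q, 2
15. ¬p, 2
16. ¬q, 2
17. ¬p → q, 2
18. q, 2
Accessibility: 0R0, 0R1, 0R2, 1R1, 2R2
Branch closes: q and ¬q both at 2.
Every branch closes (one shown): unsatisfiable in T, hence also in S4, S5 (every S4/S5-frame is a T-frame).
K-tableau for the formula:
1. ¬(¬□(¬p → q) → □¬□(¬p → q)) ∧ □(¬p ∧ ¬q), 0
2. ¬(¬□(¬p → q) → □¬□(¬p → q)), 0
3. □(¬p ∧ ¬q), 0
4. ¬□(¬p → q), 0
5. ¬□¬□(¬p → q), 0
6. ¬(¬p → q), 1
7. ¬p, 1
8. ¬q, 1
9. ¬p ∧ ¬q, 1
10. □(¬p → q), 2
11. ¬p ∧ ¬q, 2
12. ¬p, 2
13. ¬q, 2
Accessibility: 0R1, 0R2
Complete open branch: satisfiable in K.

K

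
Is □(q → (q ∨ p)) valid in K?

Valid in K

Tableau for the negation ¬□(q → (q ∨ p)):
1. ¬□(q → (q ∨ p)), 0
2. ¬(q → (q ∨ p)), 1   [¬□-rule on 1: fresh world 1, 0R1]
3. q, 1   [¬→-rule on 2]
4. ¬(q ∨ p), 1   [¬→-rule on 2]
5. ¬q, 1   [¬∨-rule on 4]
6. ¬p, 1   [¬∨-rule on 4]
Accessibility: 0R1
Branch closes: q and ¬q both at 1.
Every branch of the negation's tableau closes; the branch above is one of them.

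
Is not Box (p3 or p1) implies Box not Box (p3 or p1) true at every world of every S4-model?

Tableau for the negation not (not Box (p3 or p1) implies Box not Box (p3 or p1)):
1. not (not Box (p3 or p1) implies Box not Box (p3 or p1)), u
2. not Box (p3 or p1), u
3. not Box not Box (p3 or p1), u
4. not (p3 or p1), v
5. not p3, v
6. not p1, v
7. Box (p3 or p1), w
8. p3 or p1, w
9. p1, w
Accessibility: uRu, uRv, uRw, vRv, wRw
The negation has an open branch (countermodel exists).

Not valid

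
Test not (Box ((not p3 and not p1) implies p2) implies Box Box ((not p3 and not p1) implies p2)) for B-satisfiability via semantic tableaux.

Yes, satisfiable

1. not (Box ((not p3 and not p1) implies p2) implies Box Box ((not p3 and not p1) implies p2)), u
2. Box ((not p3 and not p1) implies p2), u
3. not Box Box ((not p3 and not p1) implies p2), u
4. (not p3 and not p1) implies p2, u
5. p2, u
6. not Box ((not p3 and not p1) implies p2), v
7. (not p3 and not p1) implies p2, v
8. p2, v
9. not ((not p3 and not p1) implies p2), w
10. not p3 and not p1, w
11. not p2, w
12. not p3, w
13. not p1, w
Accessibility: uRu, uRv, vRu, vRv, vRw, wRv, wRw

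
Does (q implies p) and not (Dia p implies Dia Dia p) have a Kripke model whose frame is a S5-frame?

Unsatisfiable (every branch closes)

1. (q implies p) and not (Dia p implies Dia Dia p), w0
2. q implies p, w0
3. not (Dia p implies Dia Dia p), w0
4. Dia p, w0
5. not Dia Dia p, w0
6. not Dia p, w0
7. not p, w0
8. not q, w0
9. p, w1
10. not Dia p, w1
11. not p, w1
Accessibility: w0Rw0, w0Rw1, w1Rw0, w1Rw1
Branch closes: p and not p both at w1.
All branches of the tableau close; one closing branch shown above.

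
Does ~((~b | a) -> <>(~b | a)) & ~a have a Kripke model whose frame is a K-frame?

1. ~((~b | a) -> <>(~b | a)) & ~a, w0
2. ~((~b | a) -> <>(~b | a)), w0
3. ~a, w0
4. ~b | a, w0
5. ~<>(~b | a), w0
6. ~b, w0

Satisfiable (open branch found)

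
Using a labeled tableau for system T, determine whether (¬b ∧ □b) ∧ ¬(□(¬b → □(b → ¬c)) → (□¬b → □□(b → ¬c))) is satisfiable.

Unsatisfiable (every branch closes)

1. (¬b ∧ □b) ∧ ¬(□(¬b → □(b → ¬c)) → (□¬b → □□(b → ¬c))), w0
2. ¬b ∧ □b, w0   [∧-rule on 1]
3. ¬(□(¬b → □(b → ¬c)) → (□¬b → □□(b → ¬c))), w0   [∧-rule on 1]
4. ¬b, w0   [∧-rule on 2]
5. □b, w0   [∧-rule on 2]
6. □(¬b → □(b → ¬c)), w0   [¬→-rule on 3]
7. ¬(□¬b → □□(b → ¬c)), w0   [¬→-rule on 3]
8. □¬b, w0   [¬→-rule on 7]
9. ¬□□(b → ¬c), w0   [¬→-rule on 7]
10. b, w0   [□-rule on 5 via w0Rw0]
Accessibility: w0Rw0
Branch closes: b and ¬b both at w0.
All branches of the tableau close; one closing branch shown above.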